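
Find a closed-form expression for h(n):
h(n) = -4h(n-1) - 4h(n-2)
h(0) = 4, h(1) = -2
Characteristic equation: x² + 4x + 4 = 0, which is (x - (-2))².
Repeated root r = -2.
General solution: h(n) = (A + Bn)·(-2)^n.
From h(0) = 4: A = 4.
From h(1) = -2: (A + B)·(-2) = -2 ⇒ B = -3.
So h(n) = \left(4 - 3 n\right) \cdot (-2)^n.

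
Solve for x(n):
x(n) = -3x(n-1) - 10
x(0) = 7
First-order linear non-homogeneous.
Homogeneous solution: x_h(n) = A·(-3)^n.
Try constant particular solution x_p = K: K = -3K - 10 ⇒ K = - \frac{5}{2}.
General: x(n) = A·(-3)^n - \frac{5}{2}.
Apply x(0) = 7: A - \frac{5}{2} = 7 ⇒ A = \frac{19}{2}.
So x(n) = \frac{19 \left(-3\right)^{n}}{2} - \frac{5}{2}.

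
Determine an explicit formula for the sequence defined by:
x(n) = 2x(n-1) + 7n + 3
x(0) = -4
First-order linear with linear forcing.
Homogeneous solution: x_h(n) = A·(2)^n.
Try particular x_p(n) = pn + q. Substituting:
  pn + q = 2(p(n-1) + q) + 7n + 3.
Matching the n-coefficient: p = 2p + 7 ⇒ p = -7.
Matching constants: q = -2p + 2q + 3 ⇒ q = -17.
General: x(n) = A·(2)^n - 7 n - 17.
Apply x(0) = -4: A - 17 = -4 ⇒ A = 13.
So x(n) = 13 \cdot 2^{n} - 7 n - 17.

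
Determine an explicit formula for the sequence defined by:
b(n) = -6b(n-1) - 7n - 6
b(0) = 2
First-order linear with linear forcing.
Homogeneous solution: b_h(n) = A·(-6)^n.
Try particular b_p(n) = pn + q. Substituting:
  pn + q = -6(p(n-1) + q) - 7n - 6.
Matching the n-coefficient: p = -6p - 7 ⇒ p = -1.
Matching constants: q = 6p - 6q - 6 ⇒ q = - \frac{12}{7}.
General: b(n) = A·(-6)^n - n - \frac{12}{7}.
Apply b(0) = 2: A - \frac{12}{7} = 2 ⇒ A = \frac{26}{7}.
So b(n) = \frac{26 \left(-6\right)^{n}}{7} - n - \frac{12}{7}.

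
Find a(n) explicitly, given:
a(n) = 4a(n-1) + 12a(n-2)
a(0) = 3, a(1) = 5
Characteristic equation: x² - 4x - 12 = 0, which factors as (x - (6))(x - (-2)) = 0.
Roots r₁ = 6, r₂ = -2 (distinct).
General solution: a(n) = A·(6)^n + B·(-2)^n.
From a(0) = 3: A + B = 3.
From a(1) = 5: 6A - 2B = 5.
Solving: A = \frac{11}{8}, B = \frac{13}{8}.
So a(n) = \frac{13 \left(-2\right)^{n}}{8} + \frac{11 \cdot 6^{n}}{8}.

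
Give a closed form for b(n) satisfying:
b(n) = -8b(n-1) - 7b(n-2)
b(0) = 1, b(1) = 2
Characteristic equation: x² + 8x + 7 = 0, which factors as (x - (-7))(x - (-1)) = 0.
Roots r₁ = -7, r₂ = -1 (distinct).
General solution: b(n) = A·(-7)^n + B·(-1)^n.
From b(0) = 1: A + B = 1.
From b(1) = 2: -7A - B = 2.
Solving: A = - \frac{1}{2}, B = \frac{3}{2}.
So b(n) = \frac{3 \left(-1\right)^{n}}{2} - \frac{\left(-7\right)^{n}}{2}.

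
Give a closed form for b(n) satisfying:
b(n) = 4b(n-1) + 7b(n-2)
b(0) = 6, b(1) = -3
Characteristic equation: x² - 4x - 7 = 0.
Discriminant Δ = (4)² + 4·(7) = 44.
Roots r₁,₂ = (4 ± √44)/2, so r₁ = 2 + \sqrt{11}, r₂ = 2 - \sqrt{11}.
General solution: b(n) = A·r₁^n + B·r₂^n.
From the initial conditions, A + B = 6 and r₁A + r₂B = -3.
Since r₁ - r₂ = √44: A = (-3 - (6)r₂)/√44 = 3 - \frac{15 \sqrt{11}}{22}, and B = 6 - A = \frac{15 \sqrt{11}}{22} + 3.
So b(n) = \left(3 - \frac{15 \sqrt{11}}{22}\right)\left(2 + \sqrt{11}\right)^n + \left(\frac{15 \sqrt{11}}{22} + 3\right)\left(2 - \sqrt{11}\right)^n.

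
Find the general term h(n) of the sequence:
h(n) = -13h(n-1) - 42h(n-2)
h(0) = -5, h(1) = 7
Characteristic equation: x² + 13x + 42 = 0, which factors as (x - (-7))(x - (-6)) = 0.
Roots r₁ = -7, r₂ = -6 (distinct).
General solution: h(n) = A·(-7)^n + B·(-6)^n.
From h(0) = -5: A + B = -5.
From h(1) = 7: -7A - 6B = 7.
Solving: A = 23, B = -28.
So h(n) = - 28 \left(-6\right)^{n} + 23 \left(-7\right)^{n}.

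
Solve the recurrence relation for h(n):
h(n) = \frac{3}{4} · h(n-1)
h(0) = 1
Pure geometric recurrence with ratio \frac{3}{4}.
By induction h(n) = h(0) · (\frac{3}{4})^n = \left(\frac{3}{4}\right)^{n}.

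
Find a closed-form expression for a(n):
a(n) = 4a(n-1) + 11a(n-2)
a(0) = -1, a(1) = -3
Characteristic equation: x² - 4x - 11 = 0.
Discriminant Δ = (4)² + 4·(11) = 60.
Roots r₁,₂ = (4 ± √60)/2, so r₁ = 2 + \sqrt{15}, r₂ = 2 - \sqrt{15}.
General solution: a(n) = A·r₁^n + B·r₂^n.
From the initial conditions, A + B = -1 and r₁A + r₂B = -3.
Since r₁ - r₂ = √60: A = (-3 - (-1)r₂)/√60 = - \frac{1}{2} - \frac{\sqrt{15}}{30}, and B = -1 - A = - \frac{1}{2} + \frac{\sqrt{15}}{30}.
So a(n) = \left(- \frac{1}{2} - \frac{\sqrt{15}}{30}\right)\left(2 + \sqrt{15}\right)^n + \left(- \frac{1}{2} + \frac{\sqrt{15}}{30}\right)\left(2 - \sqrt{15}\right)^n.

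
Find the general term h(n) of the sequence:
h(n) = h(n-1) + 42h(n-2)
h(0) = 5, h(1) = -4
Characteristic equation: x² - x - 42 = 0, which factors as (x - (-6))(x - (7)) = 0.
Roots r₁ = -6, r₂ = 7 (distinct).
General solution: h(n) = A·(-6)^n + B·(7)^n.
From h(0) = 5: A + B = 5.
From h(1) = -4: -6A + 7B = -4.
Solving: A = 3, B = 2.
So h(n) = 3 \left(-6\right)^{n} + 2 \cdot 7^{n}.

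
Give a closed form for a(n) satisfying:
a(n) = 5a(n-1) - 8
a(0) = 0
First-order linear non-homogeneous.
Homogeneous solution: a_h(n) = A·(5)^n.
Try constant particular solution a_p = K: K = 5K - 8 ⇒ K = 2.
General: a(n) = A·(5)^n + 2.
Apply a(0) = 0: A + 2 = 0 ⇒ A = -2.
So a(n) = 2 - 2 \cdot 5^{n}.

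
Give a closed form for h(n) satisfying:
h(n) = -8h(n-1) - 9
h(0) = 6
First-order linear non-homogeneous.
Homogeneous solution: h_h(n) = A·(-8)^n.
Try constant particular solution h_p = K: K = -8K - 9 ⇒ K = -1.
General: h(n) = A·(-8)^n - 1.
Apply h(0) = 6: A - 1 = 6 ⇒ A = 7.
So h(n) = 7 \left(-8\right)^{n} - 1.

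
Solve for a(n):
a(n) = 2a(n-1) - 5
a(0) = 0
First-order linear non-homogeneous.
Homogeneous solution: a_h(n) = A·(2)^n.
Try constant particular solution a_p = K: K = 2K - 5 ⇒ K = 5.
General: a(n) = A·(2)^n + 5.
Apply a(0) = 0: A + 5 = 0 ⇒ A = -5.
So a(n) = 5 - 5 \cdot 2^{n}.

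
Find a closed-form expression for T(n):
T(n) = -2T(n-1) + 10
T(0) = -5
First-order linear non-homogeneous.
Homogeneous solution: T_h(n) = A·(-2)^n.
Try constant particular solution T_p = K: K = -2K + 10 ⇒ K = \frac{10}{3}.
General: T(n) = A·(-2)^n + \frac{10}{3}.
Apply T(0) = -5: A + \frac{10}{3} = -5 ⇒ A = - \frac{25}{3}.
So T(n) = \frac{10}{3} - \frac{25 \left(-2\right)^{n}}{3}.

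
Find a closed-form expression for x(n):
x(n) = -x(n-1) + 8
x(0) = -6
First-order linear non-homogeneous.
Homogeneous solution: x_h(n) = A·(-1)^n.
Try constant particular solution x_p = K: K = -K + 8 ⇒ K = 4.
General: x(n) = A·(-1)^n + 4.
Apply x(0) = -6: A + 4 = -6 ⇒ A = -10.
So x(n) = 4 - 10 \left(-1\right)^{n}.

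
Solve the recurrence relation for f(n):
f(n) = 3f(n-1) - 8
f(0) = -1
First-order linear non-homogeneous.
Homogeneous solution: f_h(n) = A·(3)^n.
Try constant particular solution f_p = K: K = 3K - 8 ⇒ K = 4.
General: f(n) = A·(3)^n + 4.
Apply f(0) = -1: A + 4 = -1 ⇒ A = -5.
So f(n) = 4 - 5 \cdot 3^{n}.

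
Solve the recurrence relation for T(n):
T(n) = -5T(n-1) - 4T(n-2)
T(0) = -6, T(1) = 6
Characteristic equation: x² + 5x + 4 = 0, which factors as (x - (-4))(x - (-1)) = 0.
Roots r₁ = -4, r₂ = -1 (distinct).
General solution: T(n) = A·(-4)^n + B·(-1)^n.
From T(0) = -6: A + B = -6.
From T(1) = 6: -4A - B = 6.
Solving: A = 0, B = -6.
So T(n) = - 6 \left(-1\right)^{n}.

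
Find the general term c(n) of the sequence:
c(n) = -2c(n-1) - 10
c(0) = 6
First-order linear non-homogeneous.
Homogeneous solution: c_h(n) = A·(-2)^n.
Try constant particular solution c_p = K: K = -2K - 10 ⇒ K = - \frac{10}{3}.
General: c(n) = A·(-2)^n - \frac{10}{3}.
Apply c(0) = 6: A - \frac{10}{3} = 6 ⇒ A = \frac{28}{3}.
So c(n) = \frac{28 \left(-2\right)^{n}}{3} - \frac{10}{3}.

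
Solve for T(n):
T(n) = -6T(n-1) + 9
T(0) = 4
First-order linear non-homogeneous.
Homogeneous solution: T_h(n) = A·(-6)^n.
Try constant particular solution T_p = K: K = -6K + 9 ⇒ K = \frac{9}{7}.
General: T(n) = A·(-6)^n + \frac{9}{7}.
Apply T(0) = 4: A + \frac{9}{7} = 4 ⇒ A = \frac{19}{7}.
So T(n) = \frac{19 \left(-6\right)^{n}}{7} + \frac{9}{7}.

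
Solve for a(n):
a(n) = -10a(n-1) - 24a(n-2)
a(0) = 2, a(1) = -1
Characteristic equation: x² + 10x + 24 = 0, which factors as (x - (-4))(x - (-6)) = 0.
Roots r₁ = -4, r₂ = -6 (distinct).
General solution: a(n) = A·(-4)^n + B·(-6)^n.
From a(0) = 2: A + B = 2.
From a(1) = -1: -4A - 6B = -1.
Solving: A = \frac{11}{2}, B = - \frac{7}{2}.
So a(n) = \frac{11 \left(-4\right)^{n}}{2} - \frac{7 \left(-6\right)^{n}}{2}.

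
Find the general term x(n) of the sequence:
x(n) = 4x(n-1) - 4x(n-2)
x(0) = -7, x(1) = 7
Characteristic equation: x² - 4x + 4 = 0, which is (x - (2))².
Repeated root r = 2.
General solution: x(n) = (A + Bn)·(2)^n.
From x(0) = -7: A = -7.
From x(1) = 7: (A + B)·(2) = 7 ⇒ B = \frac{21}{2}.
So x(n) = \left(\frac{21 n}{2} - 7\right) \cdot (2)^n.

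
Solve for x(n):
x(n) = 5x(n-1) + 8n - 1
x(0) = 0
First-order linear with linear forcing.
Homogeneous solution: x_h(n) = A·(5)^n.
Try particular x_p(n) = pn + q. Substituting:
  pn + q = 5(p(n-1) + q) + 8n - 1.
Matching the n-coefficient: p = 5p + 8 ⇒ p = -2.
Matching constants: q = -5p + 5q - 1 ⇒ q = - \frac{9}{4}.
General: x(n) = A·(5)^n - 2 n - \frac{9}{4}.
Apply x(0) = 0: A - \frac{9}{4} = 0 ⇒ A = \frac{9}{4}.
So x(n) = \frac{9 \cdot 5^{n}}{4} - 2 n - \frac{9}{4}.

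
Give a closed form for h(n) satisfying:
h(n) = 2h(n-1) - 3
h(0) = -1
First-order linear non-homogeneous.
Homogeneous solution: h_h(n) = A·(2)^n.
Try constant particular solution h_p = K: K = 2K - 3 ⇒ K = 3.
General: h(n) = A·(2)^n + 3.
Apply h(0) = -1: A + 3 = -1 ⇒ A = -4.
So h(n) = 3 - 4 \cdot 2^{n}.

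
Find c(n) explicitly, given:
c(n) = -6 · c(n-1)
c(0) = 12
Pure geometric recurrence with ratio -6.
By induction c(n) = c(0) · (-6)^n = 12 \left(-6\right)^{n}.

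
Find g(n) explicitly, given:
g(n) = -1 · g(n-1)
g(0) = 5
Pure geometric recurrence with ratio -1.
By induction g(n) = g(0) · (-1)^n = 5 \left(-1\right)^{n}.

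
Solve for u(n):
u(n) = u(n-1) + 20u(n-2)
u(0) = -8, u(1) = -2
Characteristic equation: x² - x - 20 = 0, which factors as (x - (5))(x - (-4)) = 0.
Roots r₁ = 5, r₂ = -4 (distinct).
General solution: u(n) = A·(5)^n + B·(-4)^n.
From u(0) = -8: A + B = -8.
From u(1) = -2: 5A - 4B = -2.
Solving: A = - \frac{34}{9}, B = - \frac{38}{9}.
So u(n) = - \frac{38 \left(-4\right)^{n}}{9} - \frac{34 \cdot 5^{n}}{9}.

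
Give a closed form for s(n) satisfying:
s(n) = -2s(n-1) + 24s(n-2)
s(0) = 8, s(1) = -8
Characteristic equation: x² + 2x - 24 = 0, which factors as (x - (-6))(x - (4)) = 0.
Roots r₁ = -6, r₂ = 4 (distinct).
General solution: s(n) = A·(-6)^n + B·(4)^n.
From s(0) = 8: A + B = 8.
From s(1) = -8: -6A + 4B = -8.
Solving: A = 4, B = 4.
So s(n) = 4 \left(-6\right)^{n} + 4 \cdot 4^{n}.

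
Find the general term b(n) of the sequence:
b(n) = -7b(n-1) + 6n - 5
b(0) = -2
First-order linear with linear forcing.
Homogeneous solution: b_h(n) = A·(-7)^n.
Try particular b_p(n) = pn + q. Substituting:
  pn + q = -7(p(n-1) + q) + 6n - 5.
Matching the n-coefficient: p = -7p + 6 ⇒ p = \frac{3}{4}.
Matching constants: q = 7p - 7q - 5 ⇒ q = \frac{1}{32}.
General: b(n) = A·(-7)^n + \frac{3 n}{4} + \frac{1}{32}.
Apply b(0) = -2: A + \frac{1}{32} = -2 ⇒ A = - \frac{65}{32}.
So b(n) = - \frac{65 \left(-7\right)^{n}}{32} + \frac{3 n}{4} + \frac{1}{32}.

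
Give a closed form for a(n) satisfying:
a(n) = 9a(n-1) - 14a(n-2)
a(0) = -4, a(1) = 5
Characteristic equation: x² - 9x + 14 = 0, which factors as (x - (7))(x - (2)) = 0.
Roots r₁ = 7, r₂ = 2 (distinct).
General solution: a(n) = A·(7)^n + B·(2)^n.
From a(0) = -4: A + B = -4.
From a(1) = 5: 7A + 2B = 5.
Solving: A = \frac{13}{5}, B = - \frac{33}{5}.
So a(n) = - \frac{33 \cdot 2^{n}}{5} + \frac{13 \cdot 7^{n}}{5}.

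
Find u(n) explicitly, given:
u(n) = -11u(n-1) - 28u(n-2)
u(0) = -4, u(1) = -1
Characteristic equation: x² + 11x + 28 = 0, which factors as (x - (-7))(x - (-4)) = 0.
Roots r₁ = -7, r₂ = -4 (distinct).
General solution: u(n) = A·(-7)^n + B·(-4)^n.
From u(0) = -4: A + B = -4.
From u(1) = -1: -7A - 4B = -1.
Solving: A = \frac{17}{3}, B = - \frac{29}{3}.
So u(n) = - \frac{29 \left(-4\right)^{n}}{3} + \frac{17 \left(-7\right)^{n}}{3}.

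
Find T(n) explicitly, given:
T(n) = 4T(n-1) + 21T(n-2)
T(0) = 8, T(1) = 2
Characteristic equation: x² - 4x - 21 = 0, which factors as (x - (-3))(x - (7)) = 0.
Roots r₁ = -3, r₂ = 7 (distinct).
General solution: T(n) = A·(-3)^n + B·(7)^n.
From T(0) = 8: A + B = 8.
From T(1) = 2: -3A + 7B = 2.
Solving: A = \frac{27}{5}, B = \frac{13}{5}.
So T(n) = \frac{27 \left(-3\right)^{n}}{5} + \frac{13 \cdot 7^{n}}{5}.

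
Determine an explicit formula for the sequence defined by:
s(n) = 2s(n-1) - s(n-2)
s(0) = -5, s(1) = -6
Characteristic equation: x² - 2x + 1 = 0, which is (x - (1))².
Repeated root r = 1.
General solution: s(n) = (A + Bn)·(1)^n.
From s(0) = -5: A = -5.
From s(1) = -6: (A + B)·(1) = -6 ⇒ B = -1.
So s(n) = \left(- n - 5\right) \cdot (1)^n.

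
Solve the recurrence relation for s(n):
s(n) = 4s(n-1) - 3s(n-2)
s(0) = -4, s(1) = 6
Characteristic equation: x² - 4x + 3 = 0, which factors as (x - (3))(x - (1)) = 0.
Roots r₁ = 3, r₂ = 1 (distinct).
General solution: s(n) = A·(3)^n + B·(1)^n.
From s(0) = -4: A + B = -4.
From s(1) = 6: 3A + B = 6.
Solving: A = 5, B = -9.
So s(n) = 5 \cdot 3^{n} - 9.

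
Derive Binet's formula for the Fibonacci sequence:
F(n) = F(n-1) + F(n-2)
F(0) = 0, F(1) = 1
This is the Fibonacci sequence.
Characteristic equation: x² - x - 1 = 0; roots r₁ = \frac{1}{2} + \frac{\sqrt{5}}{2}, r₂ = \frac{1}{2} - \frac{\sqrt{5}}{2}.
General: F(n) = A·r₁^n + B·r₂^n. Solving with F(0)=0, F(1)=1 gives A = \frac{\sqrt{5}}{5}, B = - \frac{\sqrt{5}}{5}.
So F(n) = \frac{2^{- n} \sqrt{5} \left(- \left(1 - \sqrt{5}\right)^{n} + \left(1 + \sqrt{5}\right)^{n}\right)}{5}.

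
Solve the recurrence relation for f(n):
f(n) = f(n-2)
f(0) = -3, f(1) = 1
Characteristic equation: x² - 1 = 0, which factors as (x - (1))(x - (-1)) = 0.
Roots r₁ = 1, r₂ = -1 (distinct).
General solution: f(n) = A·(1)^n + B·(-1)^n.
From f(0) = -3: A + B = -3.
From f(1) = 1: A - B = 1.
Solving: A = -1, B = -2.
So f(n) = - 2 \left(-1\right)^{n} - 1.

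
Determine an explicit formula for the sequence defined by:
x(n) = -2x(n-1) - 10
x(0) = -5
First-order linear non-homogeneous.
Homogeneous solution: x_h(n) = A·(-2)^n.
Try constant particular solution x_p = K: K = -2K - 10 ⇒ K = - \frac{10}{3}.
General: x(n) = A·(-2)^n - \frac{10}{3}.
Apply x(0) = -5: A - \frac{10}{3} = -5 ⇒ A = - \frac{5}{3}.
So x(n) = - \frac{5 \left(-2\right)^{n}}{3} - \frac{10}{3}.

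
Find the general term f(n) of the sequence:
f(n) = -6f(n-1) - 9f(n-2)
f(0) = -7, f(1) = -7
Characteristic equation: x² + 6x + 9 = 0, which is (x - (-3))².
Repeated root r = -3.
General solution: f(n) = (A + Bn)·(-3)^n.
From f(0) = -7: A = -7.
From f(1) = -7: (A + B)·(-3) = -7 ⇒ B = \frac{28}{3}.
So f(n) = \left(\frac{28 n}{3} - 7\right) \cdot (-3)^n.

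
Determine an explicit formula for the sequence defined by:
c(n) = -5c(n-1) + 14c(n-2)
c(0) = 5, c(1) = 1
Characteristic equation: x² + 5x - 14 = 0, which factors as (x - (-7))(x - (2)) = 0.
Roots r₁ = -7, r₂ = 2 (distinct).
General solution: c(n) = A·(-7)^n + B·(2)^n.
From c(0) = 5: A + B = 5.
From c(1) = 1: -7A + 2B = 1.
Solving: A = 1, B = 4.
So c(n) = \left(-7\right)^{n} + 4 \cdot 2^{n}.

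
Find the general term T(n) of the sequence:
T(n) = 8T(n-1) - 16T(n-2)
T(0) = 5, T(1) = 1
Characteristic equation: x² - 8x + 16 = 0, which is (x - (4))².
Repeated root r = 4.
General solution: T(n) = (A + Bn)·(4)^n.
From T(0) = 5: A = 5.
From T(1) = 1: (A + B)·(4) = 1 ⇒ B = - \frac{19}{4}.
So T(n) = \left(5 - \frac{19 n}{4}\right) \cdot (4)^n.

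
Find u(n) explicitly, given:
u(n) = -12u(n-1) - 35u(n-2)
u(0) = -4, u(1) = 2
Characteristic equation: x² + 12x + 35 = 0, which factors as (x - (-7))(x - (-5)) = 0.
Roots r₁ = -7, r₂ = -5 (distinct).
General solution: u(n) = A·(-7)^n + B·(-5)^n.
From u(0) = -4: A + B = -4.
From u(1) = 2: -7A - 5B = 2.
Solving: A = 9, B = -13.
So u(n) = - 13 \left(-5\right)^{n} + 9 \left(-7\right)^{n}.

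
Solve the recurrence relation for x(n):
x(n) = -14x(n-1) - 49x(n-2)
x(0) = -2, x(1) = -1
Characteristic equation: x² + 14x + 49 = 0, which is (x - (-7))².
Repeated root r = -7.
General solution: x(n) = (A + Bn)·(-7)^n.
From x(0) = -2: A = -2.
From x(1) = -1: (A + B)·(-7) = -1 ⇒ B = \frac{15}{7}.
So x(n) = \left(\frac{15 n}{7} - 2\right) \cdot (-7)^n.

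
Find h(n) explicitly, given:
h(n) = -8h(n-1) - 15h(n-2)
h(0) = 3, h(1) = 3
Characteristic equation: x² + 8x + 15 = 0, which factors as (x - (-5))(x - (-3)) = 0.
Roots r₁ = -5, r₂ = -3 (distinct).
General solution: h(n) = A·(-5)^n + B·(-3)^n.
From h(0) = 3: A + B = 3.
From h(1) = 3: -5A - 3B = 3.
Solving: A = -6, B = 9.
So h(n) = 9 \left(-3\right)^{n} - 6 \left(-5\right)^{n}.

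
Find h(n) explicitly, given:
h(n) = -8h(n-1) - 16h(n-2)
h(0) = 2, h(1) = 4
Characteristic equation: x² + 8x + 16 = 0, which is (x - (-4))².
Repeated root r = -4.
General solution: h(n) = (A + Bn)·(-4)^n.
From h(0) = 2: A = 2.
From h(1) = 4: (A + B)·(-4) = 4 ⇒ B = -3.
So h(n) = \left(2 - 3 n\right) \cdot (-4)^n.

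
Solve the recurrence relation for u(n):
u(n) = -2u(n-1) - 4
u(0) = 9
First-order linear non-homogeneous.
Homogeneous solution: u_h(n) = A·(-2)^n.
Try constant particular solution u_p = K: K = -2K - 4 ⇒ K = - \frac{4}{3}.
General: u(n) = A·(-2)^n - \frac{4}{3}.
Apply u(0) = 9: A - \frac{4}{3} = 9 ⇒ A = \frac{31}{3}.
So u(n) = \frac{31 \left(-2\right)^{n}}{3} - \frac{4}{3}.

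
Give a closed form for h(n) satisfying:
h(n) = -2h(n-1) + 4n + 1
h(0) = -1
First-order linear with linear forcing.
Homogeneous solution: h_h(n) = A·(-2)^n.
Try particular h_p(n) = pn + q. Substituting:
  pn + q = -2(p(n-1) + q) + 4n + 1.
Matching the n-coefficient: p = -2p + 4 ⇒ p = \frac{4}{3}.
Matching constants: q = 2p - 2q + 1 ⇒ q = \frac{11}{9}.
General: h(n) = A·(-2)^n + \frac{4 n}{3} + \frac{11}{9}.
Apply h(0) = -1: A + \frac{11}{9} = -1 ⇒ A = - \frac{20}{9}.
So h(n) = - \frac{20 \left(-2\right)^{n}}{9} + \frac{4 n}{3} + \frac{11}{9}.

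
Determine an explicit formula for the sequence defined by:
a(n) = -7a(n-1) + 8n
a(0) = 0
First-order linear with linear forcing.
Homogeneous solution: a_h(n) = A·(-7)^n.
Try particular a_p(n) = pn + q. Substituting:
  pn + q = -7(p(n-1) + q) + 8n.
Matching the n-coefficient: p = -7p + 8 ⇒ p = 1.
Matching constants: q = 7p - 7q ⇒ q = \frac{7}{8}.
General: a(n) = A·(-7)^n + n + \frac{7}{8}.
Apply a(0) = 0: A + \frac{7}{8} = 0 ⇒ A = - \frac{7}{8}.
So a(n) = - \frac{7 \left(-7\right)^{n}}{8} + n + \frac{7}{8}.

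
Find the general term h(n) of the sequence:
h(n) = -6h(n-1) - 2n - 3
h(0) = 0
First-order linear with linear forcing.
Homogeneous solution: h_h(n) = A·(-6)^n.
Try particular h_p(n) = pn + q. Substituting:
  pn + q = -6(p(n-1) + q) - 2n - 3.
Matching the n-coefficient: p = -6p - 2 ⇒ p = - \frac{2}{7}.
Matching constants: q = 6p - 6q - 3 ⇒ q = - \frac{33}{49}.
General: h(n) = A·(-6)^n - \frac{2 n}{7} - \frac{33}{49}.
Apply h(0) = 0: A - \frac{33}{49} = 0 ⇒ A = \frac{33}{49}.
So h(n) = \frac{33 \left(-6\right)^{n}}{49} - \frac{2 n}{7} - \frac{33}{49}.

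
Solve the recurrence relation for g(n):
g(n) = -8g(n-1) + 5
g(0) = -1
First-order linear non-homogeneous.
Homogeneous solution: g_h(n) = A·(-8)^n.
Try constant particular solution g_p = K: K = -8K + 5 ⇒ K = \frac{5}{9}.
General: g(n) = A·(-8)^n + \frac{5}{9}.
Apply g(0) = -1: A + \frac{5}{9} = -1 ⇒ A = - \frac{14}{9}.
So g(n) = \frac{5}{9} - \frac{14 \left(-8\right)^{n}}{9}.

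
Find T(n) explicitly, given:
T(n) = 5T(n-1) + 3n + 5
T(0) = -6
First-order linear with linear forcing.
Homogeneous solution: T_h(n) = A·(5)^n.
Try particular T_p(n) = pn + q. Substituting:
  pn + q = 5(p(n-1) + q) + 3n + 5.
Matching the n-coefficient: p = 5p + 3 ⇒ p = - \frac{3}{4}.
Matching constants: q = -5p + 5q + 5 ⇒ q = - \frac{35}{16}.
General: T(n) = A·(5)^n - \frac{3 n}{4} - \frac{35}{16}.
Apply T(0) = -6: A - \frac{35}{16} = -6 ⇒ A = - \frac{61}{16}.
So T(n) = - \frac{61 \cdot 5^{n}}{16} - \frac{3 n}{4} - \frac{35}{16}.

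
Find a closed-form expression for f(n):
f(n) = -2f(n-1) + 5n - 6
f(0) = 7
First-order linear with linear forcing.
Homogeneous solution: f_h(n) = A·(-2)^n.
Try particular f_p(n) = pn + q. Substituting:
  pn + q = -2(p(n-1) + q) + 5n - 6.
Matching the n-coefficient: p = -2p + 5 ⇒ p = \frac{5}{3}.
Matching constants: q = 2p - 2q - 6 ⇒ q = - \frac{8}{9}.
General: f(n) = A·(-2)^n + \frac{5 n}{3} - \frac{8}{9}.
Apply f(0) = 7: A - \frac{8}{9} = 7 ⇒ A = \frac{71}{9}.
So f(n) = \frac{71 \left(-2\right)^{n}}{9} + \frac{5 n}{3} - \frac{8}{9}.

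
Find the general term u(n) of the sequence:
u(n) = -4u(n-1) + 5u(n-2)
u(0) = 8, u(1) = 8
Characteristic equation: x² + 4x - 5 = 0, which factors as (x - (-5))(x - (1)) = 0.
Roots r₁ = -5, r₂ = 1 (distinct).
General solution: u(n) = A·(-5)^n + B·(1)^n.
From u(0) = 8: A + B = 8.
From u(1) = 8: -5A + B = 8.
Solving: A = 0, B = 8.
So u(n) = 8.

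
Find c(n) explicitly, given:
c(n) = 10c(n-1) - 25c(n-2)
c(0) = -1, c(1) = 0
Characteristic equation: x² - 10x + 25 = 0, which is (x - (5))².
Repeated root r = 5.
General solution: c(n) = (A + Bn)·(5)^n.
From c(0) = -1: A = -1.
From c(1) = 0: (A + B)·(5) = 0 ⇒ B = 1.
So c(n) = \left(n - 1\right) \cdot (5)^n.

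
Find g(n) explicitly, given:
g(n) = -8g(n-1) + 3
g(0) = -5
First-order linear non-homogeneous.
Homogeneous solution: g_h(n) = A·(-8)^n.
Try constant particular solution g_p = K: K = -8K + 3 ⇒ K = \frac{1}{3}.
General: g(n) = A·(-8)^n + \frac{1}{3}.
Apply g(0) = -5: A + \frac{1}{3} = -5 ⇒ A = - \frac{16}{3}.
So g(n) = \frac{1}{3} - \frac{16 \left(-8\right)^{n}}{3}.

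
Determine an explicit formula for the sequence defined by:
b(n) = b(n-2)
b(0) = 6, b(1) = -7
Characteristic equation: x² - 1 = 0, which factors as (x - (1))(x - (-1)) = 0.
Roots r₁ = 1, r₂ = -1 (distinct).
General solution: b(n) = A·(1)^n + B·(-1)^n.
From b(0) = 6: A + B = 6.
From b(1) = -7: A - B = -7.
Solving: A = - \frac{1}{2}, B = \frac{13}{2}.
So b(n) = \frac{13 \left(-1\right)^{n}}{2} - \frac{1}{2}.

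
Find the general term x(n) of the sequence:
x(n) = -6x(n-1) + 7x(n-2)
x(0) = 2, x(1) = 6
Characteristic equation: x² + 6x - 7 = 0, which factors as (x - (-7))(x - (1)) = 0.
Roots r₁ = -7, r₂ = 1 (distinct).
General solution: x(n) = A·(-7)^n + B·(1)^n.
From x(0) = 2: A + B = 2.
From x(1) = 6: -7A + B = 6.
Solving: A = - \frac{1}{2}, B = \frac{5}{2}.
So x(n) = \frac{5}{2} - \frac{\left(-7\right)^{n}}{2}.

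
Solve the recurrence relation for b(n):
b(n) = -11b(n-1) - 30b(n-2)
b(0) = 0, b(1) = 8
Characteristic equation: x² + 11x + 30 = 0, which factors as (x - (-5))(x - (-6)) = 0.
Roots r₁ = -5, r₂ = -6 (distinct).
General solution: b(n) = A·(-5)^n + B·(-6)^n.
From b(0) = 0: A + B = 0.
From b(1) = 8: -5A - 6B = 8.
Solving: A = 8, B = -8.
So b(n) = 8 \left(-5\right)^{n} - 8 \left(-6\right)^{n}.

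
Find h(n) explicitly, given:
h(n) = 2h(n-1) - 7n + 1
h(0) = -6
First-order linear with linear forcing.
Homogeneous solution: h_h(n) = A·(2)^n.
Try particular h_p(n) = pn + q. Substituting:
  pn + q = 2(p(n-1) + q) - 7n + 1.
Matching the n-coefficient: p = 2p - 7 ⇒ p = 7.
Matching constants: q = -2p + 2q + 1 ⇒ q = 13.
General: h(n) = A·(2)^n + 7 n + 13.
Apply h(0) = -6: A + 13 = -6 ⇒ A = -19.
So h(n) = - 19 \cdot 2^{n} + 7 n + 13.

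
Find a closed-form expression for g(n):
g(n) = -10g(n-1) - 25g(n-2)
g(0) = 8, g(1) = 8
Characteristic equation: x² + 10x + 25 = 0, which is (x - (-5))².
Repeated root r = -5.
General solution: g(n) = (A + Bn)·(-5)^n.
From g(0) = 8: A = 8.
From g(1) = 8: (A + B)·(-5) = 8 ⇒ B = - \frac{48}{5}.
So g(n) = \left(8 - \frac{48 n}{5}\right) \cdot (-5)^n.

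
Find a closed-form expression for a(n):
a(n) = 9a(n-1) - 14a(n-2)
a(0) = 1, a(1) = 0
Characteristic equation: x² - 9x + 14 = 0, which factors as (x - (2))(x - (7)) = 0.
Roots r₁ = 2, r₂ = 7 (distinct).
General solution: a(n) = A·(2)^n + B·(7)^n.
From a(0) = 1: A + B = 1.
From a(1) = 0: 2A + 7B = 0.
Solving: A = \frac{7}{5}, B = - \frac{2}{5}.
So a(n) = \frac{7 \cdot 2^{n}}{5} - \frac{2 \cdot 7^{n}}{5}.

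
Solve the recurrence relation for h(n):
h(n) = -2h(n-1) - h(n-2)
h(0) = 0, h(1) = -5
Characteristic equation: x² + 2x + 1 = 0, which is (x - (-1))².
Repeated root r = -1.
General solution: h(n) = (A + Bn)·(-1)^n.
From h(0) = 0: A = 0.
From h(1) = -5: (A + B)·(-1) = -5 ⇒ B = 5.
So h(n) = \left(5 n\right) \cdot (-1)^n.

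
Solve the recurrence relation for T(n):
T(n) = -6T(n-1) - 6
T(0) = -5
First-order linear non-homogeneous.
Homogeneous solution: T_h(n) = A·(-6)^n.
Try constant particular solution T_p = K: K = -6K - 6 ⇒ K = - \frac{6}{7}.
General: T(n) = A·(-6)^n - \frac{6}{7}.
Apply T(0) = -5: A - \frac{6}{7} = -5 ⇒ A = - \frac{29}{7}.
So T(n) = - \frac{29 \left(-6\right)^{n}}{7} - \frac{6}{7}.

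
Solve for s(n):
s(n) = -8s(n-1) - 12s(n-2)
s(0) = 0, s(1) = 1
Characteristic equation: x² + 8x + 12 = 0, which factors as (x - (-2))(x - (-6)) = 0.
Roots r₁ = -2, r₂ = -6 (distinct).
General solution: s(n) = A·(-2)^n + B·(-6)^n.
From s(0) = 0: A + B = 0.
From s(1) = 1: -2A - 6B = 1.
Solving: A = \frac{1}{4}, B = - \frac{1}{4}.
So s(n) = \frac{\left(-2\right)^{n}}{4} - \frac{\left(-6\right)^{n}}{4}.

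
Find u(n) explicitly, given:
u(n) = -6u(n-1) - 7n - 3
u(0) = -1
First-order linear with linear forcing.
Homogeneous solution: u_h(n) = A·(-6)^n.
Try particular u_p(n) = pn + q. Substituting:
  pn + q = -6(p(n-1) + q) - 7n - 3.
Matching the n-coefficient: p = -6p - 7 ⇒ p = -1.
Matching constants: q = 6p - 6q - 3 ⇒ q = - \frac{9}{7}.
General: u(n) = A·(-6)^n - n - \frac{9}{7}.
Apply u(0) = -1: A - \frac{9}{7} = -1 ⇒ A = \frac{2}{7}.
So u(n) = \frac{2 \left(-6\right)^{n}}{7} - n - \frac{9}{7}.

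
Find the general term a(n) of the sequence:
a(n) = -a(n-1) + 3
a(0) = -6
First-order linear non-homogeneous.
Homogeneous solution: a_h(n) = A·(-1)^n.
Try constant particular solution a_p = K: K = -K + 3 ⇒ K = \frac{3}{2}.
General: a(n) = A·(-1)^n + \frac{3}{2}.
Apply a(0) = -6: A + \frac{3}{2} = -6 ⇒ A = - \frac{15}{2}.
So a(n) = \frac{3}{2} - \frac{15 \left(-1\right)^{n}}{2}.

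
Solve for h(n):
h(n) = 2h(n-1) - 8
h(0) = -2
First-order linear non-homogeneous.
Homogeneous solution: h_h(n) = A·(2)^n.
Try constant particular solution h_p = K: K = 2K - 8 ⇒ K = 8.
General: h(n) = A·(2)^n + 8.
Apply h(0) = -2: A + 8 = -2 ⇒ A = -10.
So h(n) = 8 - 10 \cdot 2^{n}.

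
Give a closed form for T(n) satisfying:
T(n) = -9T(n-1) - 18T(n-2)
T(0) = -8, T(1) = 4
Characteristic equation: x² + 9x + 18 = 0, which factors as (x - (-6))(x - (-3)) = 0.
Roots r₁ = -6, r₂ = -3 (distinct).
General solution: T(n) = A·(-6)^n + B·(-3)^n.
From T(0) = -8: A + B = -8.
From T(1) = 4: -6A - 3B = 4.
Solving: A = \frac{20}{3}, B = - \frac{44}{3}.
So T(n) = - \frac{44 \left(-3\right)^{n}}{3} + \frac{20 \left(-6\right)^{n}}{3}.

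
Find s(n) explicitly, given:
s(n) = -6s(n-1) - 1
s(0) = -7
First-order linear non-homogeneous.
Homogeneous solution: s_h(n) = A·(-6)^n.
Try constant particular solution s_p = K: K = -6K - 1 ⇒ K = - \frac{1}{7}.
General: s(n) = A·(-6)^n - \frac{1}{7}.
Apply s(0) = -7: A - \frac{1}{7} = -7 ⇒ A = - \frac{48}{7}.
So s(n) = - \frac{48 \left(-6\right)^{n}}{7} - \frac{1}{7}.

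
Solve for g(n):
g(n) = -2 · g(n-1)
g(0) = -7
Pure geometric recurrence with ratio -2.
By induction g(n) = g(0) · (-2)^n = - 7 \left(-2\right)^{n}.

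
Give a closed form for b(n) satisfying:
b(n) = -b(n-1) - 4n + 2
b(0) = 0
First-order linear with linear forcing.
Homogeneous solution: b_h(n) = A·(-1)^n.
Try particular b_p(n) = pn + q. Substituting:
  pn + q = -(p(n-1) + q) - 4n + 2.
Matching the n-coefficient: p = -p - 4 ⇒ p = -2.
Matching constants: q = p - q + 2 ⇒ q = 0.
General: b(n) = A·(-1)^n - 2 n + 0.
Apply b(0) = 0: A + 0 = 0 ⇒ A = 0.
So b(n) = - 2 n.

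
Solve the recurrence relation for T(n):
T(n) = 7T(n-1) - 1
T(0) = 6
First-order linear non-homogeneous.
Homogeneous solution: T_h(n) = A·(7)^n.
Try constant particular solution T_p = K: K = 7K - 1 ⇒ K = \frac{1}{6}.
General: T(n) = A·(7)^n + \frac{1}{6}.
Apply T(0) = 6: A + \frac{1}{6} = 6 ⇒ A = \frac{35}{6}.
So T(n) = \frac{35 \cdot 7^{n}}{6} + \frac{1}{6}.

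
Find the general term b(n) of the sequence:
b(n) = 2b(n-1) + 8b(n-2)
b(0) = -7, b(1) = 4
Characteristic equation: x² - 2x - 8 = 0, which factors as (x - (-2))(x - (4)) = 0.
Roots r₁ = -2, r₂ = 4 (distinct).
General solution: b(n) = A·(-2)^n + B·(4)^n.
From b(0) = -7: A + B = -7.
From b(1) = 4: -2A + 4B = 4.
Solving: A = - \frac{16}{3}, B = - \frac{5}{3}.
So b(n) = - \frac{16 \left(-2\right)^{n}}{3} - \frac{5 \cdot 4^{n}}{3}.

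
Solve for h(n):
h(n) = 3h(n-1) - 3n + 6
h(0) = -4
First-order linear with linear forcing.
Homogeneous solution: h_h(n) = A·(3)^n.
Try particular h_p(n) = pn + q. Substituting:
  pn + q = 3(p(n-1) + q) - 3n + 6.
Matching the n-coefficient: p = 3p - 3 ⇒ p = \frac{3}{2}.
Matching constants: q = -3p + 3q + 6 ⇒ q = - \frac{3}{4}.
General: h(n) = A·(3)^n + \frac{3 n}{2} - \frac{3}{4}.
Apply h(0) = -4: A - \frac{3}{4} = -4 ⇒ A = - \frac{13}{4}.
So h(n) = - \frac{13 \cdot 3^{n}}{4} + \frac{3 n}{2} - \frac{3}{4}.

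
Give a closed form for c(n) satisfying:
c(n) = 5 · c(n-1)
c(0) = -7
Pure geometric recurrence with ratio 5.
By induction c(n) = c(0) · (5)^n = - 7 \cdot 5^{n}.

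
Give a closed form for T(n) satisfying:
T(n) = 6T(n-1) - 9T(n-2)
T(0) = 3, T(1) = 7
Characteristic equation: x² - 6x + 9 = 0, which is (x - (3))².
Repeated root r = 3.
General solution: T(n) = (A + Bn)·(3)^n.
From T(0) = 3: A = 3.
From T(1) = 7: (A + B)·(3) = 7 ⇒ B = - \frac{2}{3}.
So T(n) = \left(3 - \frac{2 n}{3}\right) \cdot (3)^n.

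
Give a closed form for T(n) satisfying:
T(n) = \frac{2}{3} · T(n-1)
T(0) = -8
Pure geometric recurrence with ratio \frac{2}{3}.
By induction T(n) = T(0) · (\frac{2}{3})^n = - 8 \left(\frac{2}{3}\right)^{n}.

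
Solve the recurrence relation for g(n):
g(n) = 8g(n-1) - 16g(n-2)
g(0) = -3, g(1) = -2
Characteristic equation: x² - 8x + 16 = 0, which is (x - (4))².
Repeated root r = 4.
General solution: g(n) = (A + Bn)·(4)^n.
From g(0) = -3: A = -3.
From g(1) = -2: (A + B)·(4) = -2 ⇒ B = \frac{5}{2}.
So g(n) = \left(\frac{5 n}{2} - 3\right) \cdot (4)^n.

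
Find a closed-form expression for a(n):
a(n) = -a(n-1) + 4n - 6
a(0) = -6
First-order linear with linear forcing.
Homogeneous solution: a_h(n) = A·(-1)^n.
Try particular a_p(n) = pn + q. Substituting:
  pn + q = -(p(n-1) + q) + 4n - 6.
Matching the n-coefficient: p = -p + 4 ⇒ p = 2.
Matching constants: q = p - q - 6 ⇒ q = -2.
General: a(n) = A·(-1)^n + 2 n - 2.
Apply a(0) = -6: A - 2 = -6 ⇒ A = -4.
So a(n) = - 4 \left(-1\right)^{n} + 2 n - 2.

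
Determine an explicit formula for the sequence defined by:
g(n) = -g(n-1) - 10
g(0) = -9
First-order linear non-homogeneous.
Homogeneous solution: g_h(n) = A·(-1)^n.
Try constant particular solution g_p = K: K = -K - 10 ⇒ K = -5.
General: g(n) = A·(-1)^n - 5.
Apply g(0) = -9: A - 5 = -9 ⇒ A = -4.
So g(n) = - 4 \left(-1\right)^{n} - 5.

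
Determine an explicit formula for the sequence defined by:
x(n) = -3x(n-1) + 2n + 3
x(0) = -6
First-order linear with linear forcing.
Homogeneous solution: x_h(n) = A·(-3)^n.
Try particular x_p(n) = pn + q. Substituting:
  pn + q = -3(p(n-1) + q) + 2n + 3.
Matching the n-coefficient: p = -3p + 2 ⇒ p = \frac{1}{2}.
Matching constants: q = 3p - 3q + 3 ⇒ q = \frac{9}{8}.
General: x(n) = A·(-3)^n + \frac{n}{2} + \frac{9}{8}.
Apply x(0) = -6: A + \frac{9}{8} = -6 ⇒ A = - \frac{57}{8}.
So x(n) = - \frac{57 \left(-3\right)^{n}}{8} + \frac{n}{2} + \frac{9}{8}.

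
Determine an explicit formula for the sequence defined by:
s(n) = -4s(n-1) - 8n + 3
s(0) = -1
First-order linear with linear forcing.
Homogeneous solution: s_h(n) = A·(-4)^n.
Try particular s_p(n) = pn + q. Substituting:
  pn + q = -4(p(n-1) + q) - 8n + 3.
Matching the n-coefficient: p = -4p - 8 ⇒ p = - \frac{8}{5}.
Matching constants: q = 4p - 4q + 3 ⇒ q = - \frac{17}{25}.
General: s(n) = A·(-4)^n - \frac{8 n}{5} - \frac{17}{25}.
Apply s(0) = -1: A - \frac{17}{25} = -1 ⇒ A = - \frac{8}{25}.
So s(n) = - \frac{8 \left(-4\right)^{n}}{25} - \frac{8 n}{5} - \frac{17}{25}.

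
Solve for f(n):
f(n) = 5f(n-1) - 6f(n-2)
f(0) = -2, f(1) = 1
Characteristic equation: x² - 5x + 6 = 0, which factors as (x - (2))(x - (3)) = 0.
Roots r₁ = 2, r₂ = 3 (distinct).
General solution: f(n) = A·(2)^n + B·(3)^n.
From f(0) = -2: A + B = -2.
From f(1) = 1: 2A + 3B = 1.
Solving: A = -7, B = 5.
So f(n) = - 7 \cdot 2^{n} + 5 \cdot 3^{n}.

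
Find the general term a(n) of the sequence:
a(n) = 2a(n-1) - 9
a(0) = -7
First-order linear non-homogeneous.
Homogeneous solution: a_h(n) = A·(2)^n.
Try constant particular solution a_p = K: K = 2K - 9 ⇒ K = 9.
General: a(n) = A·(2)^n + 9.
Apply a(0) = -7: A + 9 = -7 ⇒ A = -16.
So a(n) = 9 - 16 \cdot 2^{n}.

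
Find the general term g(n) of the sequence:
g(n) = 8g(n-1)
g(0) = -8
This is a homogeneous first-order recurrence with ratio 8.
By induction g(n) = g(0) · (8)^n = - 8 \cdot 8^{n}.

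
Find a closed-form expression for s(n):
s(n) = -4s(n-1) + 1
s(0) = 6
First-order linear non-homogeneous.
Homogeneous solution: s_h(n) = A·(-4)^n.
Try constant particular solution s_p = K: K = -4K + 1 ⇒ K = \frac{1}{5}.
General: s(n) = A·(-4)^n + \frac{1}{5}.
Apply s(0) = 6: A + \frac{1}{5} = 6 ⇒ A = \frac{29}{5}.
So s(n) = \frac{29 \left(-4\right)^{n}}{5} + \frac{1}{5}.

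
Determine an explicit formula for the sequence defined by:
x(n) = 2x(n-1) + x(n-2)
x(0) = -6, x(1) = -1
Characteristic equation: x² - 2x - 1 = 0.
Discriminant Δ = (2)² + 4·(1) = 8.
Roots r₁,₂ = (2 ± √8)/2, so r₁ = 1 + \sqrt{2}, r₂ = 1 - \sqrt{2}.
General solution: x(n) = A·r₁^n + B·r₂^n.
From the initial conditions, A + B = -6 and r₁A + r₂B = -1.
Since r₁ - r₂ = √8: A = (-1 - (-6)r₂)/√8 = -3 + \frac{5 \sqrt{2}}{4}, and B = -6 - A = -3 - \frac{5 \sqrt{2}}{4}.
So x(n) = \left(-3 + \frac{5 \sqrt{2}}{4}\right)\left(1 + \sqrt{2}\right)^n + \left(-3 - \frac{5 \sqrt{2}}{4}\right)\left(1 - \sqrt{2}\right)^n.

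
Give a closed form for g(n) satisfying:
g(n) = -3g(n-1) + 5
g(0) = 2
First-order linear non-homogeneous.
Homogeneous solution: g_h(n) = A·(-3)^n.
Try constant particular solution g_p = K: K = -3K + 5 ⇒ K = \frac{5}{4}.
General: g(n) = A·(-3)^n + \frac{5}{4}.
Apply g(0) = 2: A + \frac{5}{4} = 2 ⇒ A = \frac{3}{4}.
So g(n) = \frac{3 \left(-3\right)^{n}}{4} + \frac{5}{4}.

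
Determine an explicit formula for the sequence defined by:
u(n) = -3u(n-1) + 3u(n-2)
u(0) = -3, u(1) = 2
Characteristic equation: x² + 3x - 3 = 0.
Discriminant Δ = (-3)² + 4·(3) = 21.
Roots r₁,₂ = (-3 ± √21)/2, so r₁ = - \frac{3}{2} + \frac{\sqrt{21}}{2}, r₂ = - \frac{\sqrt{21}}{2} - \frac{3}{2}.
General solution: u(n) = A·r₁^n + B·r₂^n.
From the initial conditions, A + B = -3 and r₁A + r₂B = 2.
Since r₁ - r₂ = √21: A = (2 - (-3)r₂)/√21 = - \frac{3}{2} - \frac{5 \sqrt{21}}{42}, and B = -3 - A = - \frac{3}{2} + \frac{5 \sqrt{21}}{42}.
So u(n) = \left(- \frac{3}{2} - \frac{5 \sqrt{21}}{42}\right)\left(- \frac{3}{2} + \frac{\sqrt{21}}{2}\right)^n + \left(- \frac{3}{2} + \frac{5 \sqrt{21}}{42}\right)\left(- \frac{\sqrt{21}}{2} - \frac{3}{2}\right)^n.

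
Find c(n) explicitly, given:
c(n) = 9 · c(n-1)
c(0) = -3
Pure geometric recurrence with ratio 9.
By induction c(n) = c(0) · (9)^n = - 3 \cdot 9^{n}.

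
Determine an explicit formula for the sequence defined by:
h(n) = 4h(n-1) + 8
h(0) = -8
First-order linear non-homogeneous.
Homogeneous solution: h_h(n) = A·(4)^n.
Try constant particular solution h_p = K: K = 4K + 8 ⇒ K = - \frac{8}{3}.
General: h(n) = A·(4)^n - \frac{8}{3}.
Apply h(0) = -8: A - \frac{8}{3} = -8 ⇒ A = - \frac{16}{3}.
So h(n) = - \frac{16 \cdot 4^{n}}{3} - \frac{8}{3}.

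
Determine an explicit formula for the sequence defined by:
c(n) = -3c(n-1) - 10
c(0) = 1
First-order linear non-homogeneous.
Homogeneous solution: c_h(n) = A·(-3)^n.
Try constant particular solution c_p = K: K = -3K - 10 ⇒ K = - \frac{5}{2}.
General: c(n) = A·(-3)^n - \frac{5}{2}.
Apply c(0) = 1: A - \frac{5}{2} = 1 ⇒ A = \frac{7}{2}.
So c(n) = \frac{7 \left(-3\right)^{n}}{2} - \frac{5}{2}.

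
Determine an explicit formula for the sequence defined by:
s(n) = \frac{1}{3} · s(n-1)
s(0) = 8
Pure geometric recurrence with ratio \frac{1}{3}.
By induction s(n) = s(0) · (\frac{1}{3})^n = 8 \cdot 3^{- n}.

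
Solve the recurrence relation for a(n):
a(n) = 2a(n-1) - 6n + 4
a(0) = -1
First-order linear with linear forcing.
Homogeneous solution: a_h(n) = A·(2)^n.
Try particular a_p(n) = pn + q. Substituting:
  pn + q = 2(p(n-1) + q) - 6n + 4.
Matching the n-coefficient: p = 2p - 6 ⇒ p = 6.
Matching constants: q = -2p + 2q + 4 ⇒ q = 8.
General: a(n) = A·(2)^n + 6 n + 8.
Apply a(0) = -1: A + 8 = -1 ⇒ A = -9.
So a(n) = - 9 \cdot 2^{n} + 6 n + 8.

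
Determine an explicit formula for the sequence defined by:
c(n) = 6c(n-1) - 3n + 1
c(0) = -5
First-order linear with linear forcing.
Homogeneous solution: c_h(n) = A·(6)^n.
Try particular c_p(n) = pn + q. Substituting:
  pn + q = 6(p(n-1) + q) - 3n + 1.
Matching the n-coefficient: p = 6p - 3 ⇒ p = \frac{3}{5}.
Matching constants: q = -6p + 6q + 1 ⇒ q = \frac{13}{25}.
General: c(n) = A·(6)^n + \frac{3 n}{5} + \frac{13}{25}.
Apply c(0) = -5: A + \frac{13}{25} = -5 ⇒ A = - \frac{138}{25}.
So c(n) = - \frac{138 \cdot 6^{n}}{25} + \frac{3 n}{5} + \frac{13}{25}.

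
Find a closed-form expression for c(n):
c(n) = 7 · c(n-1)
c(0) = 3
Pure geometric recurrence with ratio 7.
By induction c(n) = c(0) · (7)^n = 3 \cdot 7^{n}.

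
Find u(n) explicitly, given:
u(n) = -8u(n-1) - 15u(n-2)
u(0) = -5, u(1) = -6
Characteristic equation: x² + 8x + 15 = 0, which factors as (x - (-5))(x - (-3)) = 0.
Roots r₁ = -5, r₂ = -3 (distinct).
General solution: u(n) = A·(-5)^n + B·(-3)^n.
From u(0) = -5: A + B = -5.
From u(1) = -6: -5A - 3B = -6.
Solving: A = \frac{21}{2}, B = - \frac{31}{2}.
So u(n) = - \frac{31 \left(-3\right)^{n}}{2} + \frac{21 \left(-5\right)^{n}}{2}.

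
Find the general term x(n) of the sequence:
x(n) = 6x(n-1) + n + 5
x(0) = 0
First-order linear with linear forcing.
Homogeneous solution: x_h(n) = A·(6)^n.
Try particular x_p(n) = pn + q. Substituting:
  pn + q = 6(p(n-1) + q) + n + 5.
Matching the n-coefficient: p = 6p + 1 ⇒ p = - \frac{1}{5}.
Matching constants: q = -6p + 6q + 5 ⇒ q = - \frac{31}{25}.
General: x(n) = A·(6)^n - \frac{n}{5} - \frac{31}{25}.
Apply x(0) = 0: A - \frac{31}{25} = 0 ⇒ A = \frac{31}{25}.
So x(n) = \frac{31 \cdot 6^{n}}{25} - \frac{n}{5} - \frac{31}{25}.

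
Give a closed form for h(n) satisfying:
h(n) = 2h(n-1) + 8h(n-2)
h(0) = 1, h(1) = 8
Characteristic equation: x² - 2x - 8 = 0, which factors as (x - (4))(x - (-2)) = 0.
Roots r₁ = 4, r₂ = -2 (distinct).
General solution: h(n) = A·(4)^n + B·(-2)^n.
From h(0) = 1: A + B = 1.
From h(1) = 8: 4A - 2B = 8.
Solving: A = \frac{5}{3}, B = - \frac{2}{3}.
So h(n) = - \frac{2 \left(-2\right)^{n}}{3} + \frac{5 \cdot 4^{n}}{3}.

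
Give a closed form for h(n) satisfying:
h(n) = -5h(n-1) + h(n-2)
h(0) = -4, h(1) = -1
Characteristic equation: x² + 5x - 1 = 0.
Discriminant Δ = (-5)² + 4·(1) = 29.
Roots r₁,₂ = (-5 ± √29)/2, so r₁ = - \frac{5}{2} + \frac{\sqrt{29}}{2}, r₂ = - \frac{\sqrt{29}}{2} - \frac{5}{2}.
General solution: h(n) = A·r₁^n + B·r₂^n.
From the initial conditions, A + B = -4 and r₁A + r₂B = -1.
Since r₁ - r₂ = √29: A = (-1 - (-4)r₂)/√29 = - \frac{11 \sqrt{29}}{29} - 2, and B = -4 - A = -2 + \frac{11 \sqrt{29}}{29}.
So h(n) = \left(- \frac{11 \sqrt{29}}{29} - 2\right)\left(- \frac{5}{2} + \frac{\sqrt{29}}{2}\right)^n + \left(-2 + \frac{11 \sqrt{29}}{29}\right)\left(- \frac{\sqrt{29}}{2} - \frac{5}{2}\right)^n.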